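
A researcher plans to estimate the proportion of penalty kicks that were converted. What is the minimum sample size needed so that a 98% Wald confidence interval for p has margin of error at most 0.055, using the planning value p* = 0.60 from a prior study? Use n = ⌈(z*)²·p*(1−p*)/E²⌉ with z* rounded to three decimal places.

n = 430

For 98% confidence, z* = 2.326.
p*(1−p*) = 0.60·0.40 = 0.2400.
(z*)²·p*(1−p*)/E² = 5.410276·0.2400/0.003025 = 429.245.
⌈429.245⌉ = 430.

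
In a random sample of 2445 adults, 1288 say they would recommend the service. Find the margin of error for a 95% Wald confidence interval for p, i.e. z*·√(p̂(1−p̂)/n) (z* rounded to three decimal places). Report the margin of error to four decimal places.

ME = 0.0198

Sample proportion p̂ = 1288/2445 = 0.52679.
SE(p̂) = √(0.52679·0.47321/2445) = 0.010097.
For 95% confidence, z* = 1.960.
Margin of error = z*·SE = 1.960 × 0.010097 = 0.0198.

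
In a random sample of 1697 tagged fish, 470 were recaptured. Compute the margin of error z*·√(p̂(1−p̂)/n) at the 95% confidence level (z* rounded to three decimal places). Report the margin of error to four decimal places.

Sample proportion p̂ = 470/1697 = 0.27696.
SE(p̂) = √(0.27696·0.72304/1697) = 0.010863.
z* = 1.960 at the 95% level.
So ME = 0.0213.

ME = 0.0213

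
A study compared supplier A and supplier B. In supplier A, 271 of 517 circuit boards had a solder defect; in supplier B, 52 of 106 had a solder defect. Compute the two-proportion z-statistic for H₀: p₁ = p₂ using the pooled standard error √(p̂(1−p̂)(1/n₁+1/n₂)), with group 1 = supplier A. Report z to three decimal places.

p̂₁ = 271/517 = 0.52418, p̂₂ = 52/106 = 0.49057.
Pooled p̂ = (271+52)/(517+106) = 323/623 = 0.51846.
Pooled SE = √[0.2496593·0.01136820] ≈ 0.053275.
z = 0.03361/0.053275 = 0.631.

z = 0.631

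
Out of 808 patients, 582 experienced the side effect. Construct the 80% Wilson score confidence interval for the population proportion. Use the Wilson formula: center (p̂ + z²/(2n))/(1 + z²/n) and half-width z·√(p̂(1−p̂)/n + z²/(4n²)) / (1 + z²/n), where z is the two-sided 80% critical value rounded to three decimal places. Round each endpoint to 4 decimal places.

p̂ = 582/808 = 0.72030; z = 1.282, so z² = 1.643524.
Denominator 1 + z²/n = 1 + 1.643524/808 = 1.002034.
Adjusted center: (0.72030 + z²/(2n))/1.002034 = 0.71985.
Radicand: p̂(1−p̂)/n + z²/(4n²) = 0.000249343 + 0.000000629 = 0.000249972.
Half-width = z·√(radicand)/denom = 1.282·0.015811/1.002034 = 0.02023.
Interval: 0.71985 ± 0.02023 → (0.6996, 0.7401).

(0.6996, 0.7401)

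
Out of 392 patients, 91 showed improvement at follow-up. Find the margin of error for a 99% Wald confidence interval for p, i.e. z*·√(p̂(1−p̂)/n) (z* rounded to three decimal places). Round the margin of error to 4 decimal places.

With x = 91 successes in n = 392, p̂ = 0.23214.
SE = √(p̂(1−p̂)/n) = √(0.178253/392) = 0.021324.
The 99% critical value is z* = 2.576.
So ME = 0.0549.

ME = 0.0549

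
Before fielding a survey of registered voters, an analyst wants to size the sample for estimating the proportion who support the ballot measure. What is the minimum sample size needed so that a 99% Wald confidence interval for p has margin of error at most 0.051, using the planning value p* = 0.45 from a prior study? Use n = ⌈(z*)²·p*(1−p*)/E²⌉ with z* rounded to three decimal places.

n = 632

The 99% critical value is z* = 2.576.
p*(1−p*) = 0.45·0.55 = 0.2475.
(z*)²·p*(1−p*)/E² = 6.635776·0.2475/0.002601 = 631.432.
Rounding up, n = 632.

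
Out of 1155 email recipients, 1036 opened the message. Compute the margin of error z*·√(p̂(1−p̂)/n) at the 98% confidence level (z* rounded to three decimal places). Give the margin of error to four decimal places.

p̂ = 1036/1155 = 0.89697.
SE = √(p̂(1−p̂)/n) = √(0.092415/1155) = 0.008945.
z* = 2.326 at the 98% level.
So ME = 0.0208.

ME = 0.0208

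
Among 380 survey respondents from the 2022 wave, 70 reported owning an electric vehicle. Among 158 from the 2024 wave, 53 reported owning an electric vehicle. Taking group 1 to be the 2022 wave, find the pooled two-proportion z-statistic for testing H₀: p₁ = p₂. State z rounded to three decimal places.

p̂₁ = 70/380 = 0.18421, p̂₂ = 53/158 = 0.33544.
Pooled p̂ = (70+53)/(380+158) = 123/538 = 0.22862.
SE = √[p̂(1−p̂)(1/n₁+1/n₂)] = √[0.22862·0.77138·(1/380+1/158)] ≈ 0.039753.
z = -0.15123/0.039753 = -3.804.

z = -3.804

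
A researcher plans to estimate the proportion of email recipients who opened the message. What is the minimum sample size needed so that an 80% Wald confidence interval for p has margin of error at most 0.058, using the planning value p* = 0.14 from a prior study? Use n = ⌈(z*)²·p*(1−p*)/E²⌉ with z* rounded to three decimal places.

z* = 1.282 at the 80% level.
p*(1−p*) = 0.14·0.86 = 0.1204.
Required n before rounding: 1.643524 × 0.1204 / 0.058² = 58.823.
⌈58.823⌉ = 59.

n = 59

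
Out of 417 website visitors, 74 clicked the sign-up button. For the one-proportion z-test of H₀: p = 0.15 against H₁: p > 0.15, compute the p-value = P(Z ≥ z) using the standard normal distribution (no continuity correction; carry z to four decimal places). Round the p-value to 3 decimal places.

p̂ = 74/417 = 0.17746.
SE₀ = √(0.15·0.85/417) = 0.017486.
z = (p̂ − p₀)/SE = (74/417 − 0.15)/0.017486 ≈ 1.5703.
p-value = P(Z ≥ z) with z = 1.5703 → 0.058.

p-value = 0.058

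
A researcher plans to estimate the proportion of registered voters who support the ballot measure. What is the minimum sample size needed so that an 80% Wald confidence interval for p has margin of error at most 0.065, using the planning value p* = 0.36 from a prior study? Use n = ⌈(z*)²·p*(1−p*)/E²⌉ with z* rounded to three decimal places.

z* = 1.282 at the 80% level.
p*(1−p*) = 0.2304.
Required n before rounding: 1.643524 × 0.2304 / 0.065² = 89.626.
⌈89.626⌉ = 90.

n = 90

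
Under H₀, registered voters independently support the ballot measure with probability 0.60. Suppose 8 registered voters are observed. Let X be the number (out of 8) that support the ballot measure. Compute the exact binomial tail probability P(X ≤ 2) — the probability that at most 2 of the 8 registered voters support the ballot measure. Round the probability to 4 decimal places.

X is binomial with n = 8 and p = 0.60.
P(X ≤ 2) = C(8,0)·0.60^0·0.40^8 + C(8,1)·0.60^1·0.40^7 + C(8,2)·0.60^2·0.40^6.
= 0.000655 + 0.007864 + 0.041288 = 0.0498.

P = 0.0498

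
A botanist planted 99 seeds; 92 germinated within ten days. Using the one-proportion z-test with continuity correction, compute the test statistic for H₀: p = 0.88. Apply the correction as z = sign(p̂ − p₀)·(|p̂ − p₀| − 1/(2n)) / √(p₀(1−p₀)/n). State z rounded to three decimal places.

z = 1.355

Sample proportion p̂ = 92/99 = 0.92929. p̂ − p₀ = 0.049293.
Continuity correction 1/(2n) = 1/198 = 0.005051.
Corrected numerator: |0.049293| − 0.005051 = 0.044242.
SE₀ = √(0.88·0.12/99) = 0.032660.
z = (+)0.044242/0.032660 = 1.355.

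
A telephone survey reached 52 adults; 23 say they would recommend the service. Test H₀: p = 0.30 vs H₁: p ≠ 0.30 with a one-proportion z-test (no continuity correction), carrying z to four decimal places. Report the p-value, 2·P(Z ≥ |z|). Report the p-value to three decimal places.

p-value = 0.025

Sample proportion p̂ = 23/52 = 0.44231.
Under H₀, SE = √(p₀(1−p₀)/n) = √(0.30·0.70/52) = √0.004038462 = 0.063549.
z = (p̂ − p₀)/SE = (23/52 − 0.30)/0.063549 ≈ 2.2393.
From the standard normal, 2·P(Z ≥ |z|) = 0.025.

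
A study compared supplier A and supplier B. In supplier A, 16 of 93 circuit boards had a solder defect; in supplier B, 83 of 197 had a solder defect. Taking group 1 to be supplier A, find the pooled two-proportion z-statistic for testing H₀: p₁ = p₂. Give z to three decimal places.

z = -4.179

p̂₁ = 16/93 = 0.17204, p̂₂ = 83/197 = 0.42132.
Pooling: p̂ = 99/290 = 0.34138.
Pooled SE = √[0.2248395·0.01582883] ≈ 0.059657.
z = -0.24928/0.059657 = -4.179.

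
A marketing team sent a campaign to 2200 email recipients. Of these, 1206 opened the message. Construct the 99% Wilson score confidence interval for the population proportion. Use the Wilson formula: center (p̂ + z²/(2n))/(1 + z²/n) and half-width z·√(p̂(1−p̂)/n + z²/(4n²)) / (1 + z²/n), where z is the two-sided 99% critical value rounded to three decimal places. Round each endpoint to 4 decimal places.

p̂ = 1206/2200 = 0.54818; z = 2.576, so z² = 6.635776.
1 + z²/n = 1.003016.
Center = (0.54818 + 0.001508)/1.003016 = 0.54804.
Radicand: p̂(1−p̂)/n + z²/(4n²) = 0.000112581 + 0.000000343 = 0.000112924.
Half-width = 2.576·√0.000112924/1.003016 = 0.02729.
CI: 0.54804 ± 0.02729 = (0.5207, 0.5753).

(0.5207, 0.5753)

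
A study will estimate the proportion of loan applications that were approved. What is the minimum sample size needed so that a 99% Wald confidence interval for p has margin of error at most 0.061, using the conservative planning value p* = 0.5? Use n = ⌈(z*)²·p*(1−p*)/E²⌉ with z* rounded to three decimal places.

n = 446

For 99% confidence, z* = 2.576.
p*(1−p*) = 0.2500.
Required n before rounding: 6.635776 × 0.2500 / 0.061² = 445.833.
⌈445.833⌉ = 446.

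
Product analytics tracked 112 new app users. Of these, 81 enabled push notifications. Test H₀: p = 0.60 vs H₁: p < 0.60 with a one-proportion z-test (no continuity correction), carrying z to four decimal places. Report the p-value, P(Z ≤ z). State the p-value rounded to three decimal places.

p̂ = 81/112 = 0.72321.
Under H₀, SE = √(p₀(1−p₀)/n) = √(0.60·0.40/112) = √0.002142857 = 0.046291.
z = (p̂ − p₀)/SE = (81/112 − 0.60)/0.046291 ≈ 2.6617.
p-value = P(Z ≤ z) with z = 2.6617 → 0.996.

p-value = 0.996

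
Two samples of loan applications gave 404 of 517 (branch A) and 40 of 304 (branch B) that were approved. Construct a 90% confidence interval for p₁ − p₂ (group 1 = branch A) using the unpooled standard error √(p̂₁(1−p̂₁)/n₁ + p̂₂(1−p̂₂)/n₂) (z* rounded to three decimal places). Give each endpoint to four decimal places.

(0.6061, 0.6936)

p̂₁ = 0.78143, p̂₂ = 0.13158, so the observed difference is 0.64985.
Unpooled SE = √(p̂₁(1−p̂₁)/n₁ + p̂₂(1−p̂₂)/n₂) = √(0.000330361 + 0.000375875) = 0.026575.
For 90% confidence, z* = 1.645. Margin of error = 0.04372.
CI: 0.64985 ± 0.04372 = (0.6061, 0.6936).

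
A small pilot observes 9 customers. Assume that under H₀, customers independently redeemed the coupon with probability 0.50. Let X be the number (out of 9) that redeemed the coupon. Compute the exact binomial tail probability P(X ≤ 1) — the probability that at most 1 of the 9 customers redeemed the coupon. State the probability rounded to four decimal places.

P = 0.0195

X is binomial with n = 9 and p = 0.50.
P(X ≤ 1) = C(9,0)·0.50^0·0.50^9 + C(9,1)·0.50^1·0.50^8.
= 0.001953 + 0.017578 = 0.0195.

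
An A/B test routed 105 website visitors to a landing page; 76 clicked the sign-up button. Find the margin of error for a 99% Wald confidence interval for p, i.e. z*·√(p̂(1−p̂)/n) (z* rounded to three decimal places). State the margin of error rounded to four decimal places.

Sample proportion p̂ = 76/105 = 0.72381.
SE = √(p̂(1−p̂)/n) = √(0.199909/105) = 0.043634.
For 99% confidence, z* = 2.576.
Margin of error = z*·SE = 2.576 × 0.043634 = 0.1124.

ME = 0.1124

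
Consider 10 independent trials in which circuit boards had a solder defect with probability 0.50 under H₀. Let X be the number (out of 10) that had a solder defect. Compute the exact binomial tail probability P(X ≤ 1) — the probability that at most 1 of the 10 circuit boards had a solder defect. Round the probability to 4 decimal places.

X ~ Binomial(n=10, p=0.50).
P(X ≤ 1) = C(10,0)·0.50^0·0.50^10 + C(10,1)·0.50^1·0.50^9.
= 0.000977 + 0.009766 = 0.0107.

P = 0.0107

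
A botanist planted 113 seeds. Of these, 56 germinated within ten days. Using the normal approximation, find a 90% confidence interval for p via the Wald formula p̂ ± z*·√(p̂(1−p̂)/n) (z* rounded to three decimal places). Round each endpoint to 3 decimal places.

The sample proportion is 56/113 = 0.49558.
SE = √(p̂(1−p̂)/n) = √(0.249980/113) = 0.047034.
The 90% critical value is z* = 1.645.
Margin = 1.645·0.047034 = 0.07737.
CI: 0.49558 ± 0.07737 = (0.418, 0.573).

(0.418, 0.573)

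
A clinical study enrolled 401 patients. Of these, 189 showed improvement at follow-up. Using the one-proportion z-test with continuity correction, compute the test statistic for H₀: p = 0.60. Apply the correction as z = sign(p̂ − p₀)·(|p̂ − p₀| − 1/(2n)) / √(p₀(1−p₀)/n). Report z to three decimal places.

Sample proportion p̂ = 189/401 = 0.47132. p̂ − p₀ = -0.128678.
Continuity correction 1/(2n) = 1/802 = 0.001247.
Corrected numerator: |-0.128678| − 0.001247 = 0.127431.
Under H₀, SE = √(p₀(1−p₀)/n) = √(0.60·0.40/401) = √0.000598504 = 0.024464.
z = (−)0.127431/0.024464 = -5.209.

z = -5.209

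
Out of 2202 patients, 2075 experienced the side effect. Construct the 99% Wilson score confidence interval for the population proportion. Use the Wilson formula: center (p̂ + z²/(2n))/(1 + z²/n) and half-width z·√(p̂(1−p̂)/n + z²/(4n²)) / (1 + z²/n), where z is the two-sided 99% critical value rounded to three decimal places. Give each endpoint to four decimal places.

(0.9281, 0.9538)

p̂ = 2075/2202 = 0.94233; z = 2.576, so z² = 6.635776.
1 + z²/n = 1.003014.
Center = (0.94233 + 0.001507)/1.003014 = 0.94100.
Radicand: p̂(1−p̂)/n + z²/(4n²) = 0.000024681 + 0.000000342 = 0.000025023.
Half-width = z·√(radicand)/denom = 2.576·0.005002/1.003014 = 0.01285.
Interval: 0.94100 ± 0.01285 → (0.9281, 0.9538).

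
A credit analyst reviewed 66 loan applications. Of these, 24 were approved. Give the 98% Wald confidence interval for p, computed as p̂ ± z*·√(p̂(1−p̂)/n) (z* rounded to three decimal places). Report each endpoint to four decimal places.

The sample proportion is 24/66 = 0.36364.
SE = √(p̂(1−p̂)/n) = √(0.231405/66) = 0.059213.
For 98% confidence, z* = 2.326.
Margin = 2.326·0.059213 = 0.13773.
Interval: 0.36364 ± 0.13773 → (0.2259, 0.5014).

(0.2259, 0.5014)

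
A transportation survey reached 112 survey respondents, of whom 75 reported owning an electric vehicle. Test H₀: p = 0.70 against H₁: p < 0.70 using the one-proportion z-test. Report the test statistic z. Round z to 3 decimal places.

z = -0.701

p̂ = 75/112 = 0.66964.
Under H₀, SE = √(p₀(1−p₀)/n) = √(0.70·0.30/112) = √0.001875000 = 0.043301.
z = (p̂ − p₀)/SE = (0.66964 − 0.70)/0.043301 = -0.701.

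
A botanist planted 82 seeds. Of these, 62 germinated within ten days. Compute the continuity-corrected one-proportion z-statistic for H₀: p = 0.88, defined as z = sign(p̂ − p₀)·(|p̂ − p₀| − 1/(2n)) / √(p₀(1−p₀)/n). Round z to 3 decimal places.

With x = 62 successes in n = 82, p̂ = 0.75610. p̂ − p₀ = -0.123902.
1/(2n) = 0.006098.
Corrected numerator: |-0.123902| − 0.006098 = 0.117804.
SE₀ = √(0.88·0.12/82) = 0.035886.
z = −0.117804/0.035886 = -3.283.

z = -3.283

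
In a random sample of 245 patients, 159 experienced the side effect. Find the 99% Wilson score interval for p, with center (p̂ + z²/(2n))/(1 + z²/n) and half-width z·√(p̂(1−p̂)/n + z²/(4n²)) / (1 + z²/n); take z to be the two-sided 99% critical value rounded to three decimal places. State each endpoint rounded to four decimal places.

p̂ = 159/245 = 0.64898; z = 2.576, so z² = 6.635776.
1 + z²/n = 1.027085.
Center = (0.64898 + 0.013542)/1.027085 = 0.64505.
Radicand: p̂(1−p̂)/n + z²/(4n²) = 0.000929817 + 0.000027638 = 0.000957455.
Half-width = z·√(radicand)/denom = 2.576·0.030943/1.027085 = 0.07761.
Interval: 0.64505 ± 0.07761 → (0.5674, 0.7227).

(0.5674, 0.7227)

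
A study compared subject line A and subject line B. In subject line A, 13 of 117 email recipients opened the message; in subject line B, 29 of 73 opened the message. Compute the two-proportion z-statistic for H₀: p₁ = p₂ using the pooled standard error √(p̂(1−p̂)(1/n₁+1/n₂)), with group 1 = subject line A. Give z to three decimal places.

Sample proportions: p̂₁ = 13/117 = 0.11111 and p̂₂ = 29/73 = 0.39726.
Pooling: p̂ = 42/190 = 0.22105.
SE = √[p̂(1−p̂)(1/n₁+1/n₂)] = √[0.22105·0.77895·(1/117+1/73)] ≈ 0.061891.
z = -0.28615/0.061891 = -4.623.

z = -4.623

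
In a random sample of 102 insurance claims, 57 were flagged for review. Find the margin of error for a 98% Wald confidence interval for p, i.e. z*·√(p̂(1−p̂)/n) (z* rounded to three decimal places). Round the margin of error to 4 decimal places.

p̂ = 57/102 = 0.55882.
Standard error of p̂: √(0.246540/102) = √0.002417057 = 0.049164.
For 98% confidence, z* = 2.326.
So ME = 0.1144.

ME = 0.1144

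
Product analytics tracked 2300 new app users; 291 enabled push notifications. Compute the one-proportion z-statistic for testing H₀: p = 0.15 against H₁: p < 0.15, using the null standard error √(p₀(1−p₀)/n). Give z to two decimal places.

z = -3.15

Sample proportion p̂ = 291/2300 = 0.12652.
Under H₀, SE = √(p₀(1−p₀)/n) = √(0.15·0.85/2300) = √0.000055435 = 0.007445.
z = (p̂ − p₀)/SE = (0.12652 − 0.15)/0.007445 = -3.15.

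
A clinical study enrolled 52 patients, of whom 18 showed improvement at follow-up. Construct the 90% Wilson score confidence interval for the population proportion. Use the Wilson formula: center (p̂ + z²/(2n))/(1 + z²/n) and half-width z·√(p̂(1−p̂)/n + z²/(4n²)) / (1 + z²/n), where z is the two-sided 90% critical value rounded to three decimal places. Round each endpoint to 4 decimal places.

(0.2477, 0.4598)

Here p̂ = 18/52 = 0.34615 and z = 1.645 (z² = 2.706025).
1 + z²/n = 1.052039.
Center = (0.34615 + 0.026019)/1.052039 = 0.35376.
Radicand: p̂(1−p̂)/n + z²/(4n²) = 0.004352526 + 0.000250187 = 0.004602713.
Half-width = z·√(radicand)/denom = 1.645·0.067843/1.052039 = 0.10608.
Interval: 0.35376 ± 0.10608 → (0.2477, 0.4598).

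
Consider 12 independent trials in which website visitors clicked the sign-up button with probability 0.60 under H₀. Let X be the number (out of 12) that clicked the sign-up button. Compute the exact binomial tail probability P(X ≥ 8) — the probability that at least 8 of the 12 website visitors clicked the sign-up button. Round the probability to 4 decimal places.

P = 0.4382

X is binomial with n = 12 and p = 0.60.
P(X ≥ 8) = Σ_{j=8}^{12} C(12,j)·0.60^j·0.40^{12−j}.
= 0.212841 + 0.141894 + 0.063852 + 0.017414 + 0.002177 = 0.4382.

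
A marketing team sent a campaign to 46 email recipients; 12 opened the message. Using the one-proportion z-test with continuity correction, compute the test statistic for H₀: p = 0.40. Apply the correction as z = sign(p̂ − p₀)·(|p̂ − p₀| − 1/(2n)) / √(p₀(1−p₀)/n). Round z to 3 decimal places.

z = -1.776

The sample proportion is 12/46 = 0.26087. p̂ − p₀ = -0.139130.
Continuity correction 1/(2n) = 1/92 = 0.010870.
Corrected numerator: |-0.139130| − 0.010870 = 0.128260.
SE₀ = √(0.40·0.60/46) = 0.072232.
z = −0.128260/0.072232 = -1.776.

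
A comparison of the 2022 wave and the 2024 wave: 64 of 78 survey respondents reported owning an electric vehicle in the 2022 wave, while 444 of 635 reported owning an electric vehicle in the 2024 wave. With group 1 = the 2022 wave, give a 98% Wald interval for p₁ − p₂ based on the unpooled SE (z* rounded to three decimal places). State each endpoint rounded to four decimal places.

(0.0117, 0.2309)

p̂₁ = 0.82051, p̂₂ = 0.69921, so the observed difference is 0.12130.
Unpooled SE = √(p̂₁(1−p̂₁)/n₁ + p̂₂(1−p̂₂)/n₂) = √(0.001888097 + 0.000331204) = 0.047109.
For 98% confidence, z* = 2.326. Margin of error = 0.10958.
Interval: 0.12130 ± 0.10958 → (0.0117, 0.2309).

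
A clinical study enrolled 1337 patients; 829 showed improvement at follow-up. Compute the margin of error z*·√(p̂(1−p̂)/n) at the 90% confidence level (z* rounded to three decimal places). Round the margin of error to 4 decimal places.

ME = 0.0218

With x = 829 successes in n = 1337, p̂ = 0.62004.
Standard error of p̂: √(0.235589/1337) = √0.000176207 = 0.013274.
For 90% confidence, z* = 1.645.
Margin of error = z*·SE = 1.645 × 0.013274 = 0.0218.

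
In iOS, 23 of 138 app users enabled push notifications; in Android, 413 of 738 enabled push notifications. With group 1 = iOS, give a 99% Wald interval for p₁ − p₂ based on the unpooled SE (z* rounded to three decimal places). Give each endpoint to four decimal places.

(-0.4873, -0.2986)

p̂₁ = 0.16667, p̂₂ = 0.55962, so the observed difference is -0.39295.
SE = √(0.001006441 + 0.000333937) = √0.001340378 = 0.036611.
z* = 2.576 at the 99% level. Margin = 2.576·0.036611 = 0.09431.
CI: -0.39295 ± 0.09431 = (-0.4873, -0.2986).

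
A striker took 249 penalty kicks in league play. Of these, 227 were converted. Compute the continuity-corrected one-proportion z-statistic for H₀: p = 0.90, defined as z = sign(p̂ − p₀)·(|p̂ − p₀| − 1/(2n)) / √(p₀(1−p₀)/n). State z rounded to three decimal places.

z = 0.507

With x = 227 successes in n = 249, p̂ = 0.91165. p̂ − p₀ = 0.011647.
Continuity correction 1/(2n) = 1/498 = 0.002008.
Corrected numerator: |0.011647| − 0.002008 = 0.009639.
Null standard error: √(0.90·0.10/249) = √0.000361446 = 0.019012.
z = (+)0.009639/0.019012 = 0.507.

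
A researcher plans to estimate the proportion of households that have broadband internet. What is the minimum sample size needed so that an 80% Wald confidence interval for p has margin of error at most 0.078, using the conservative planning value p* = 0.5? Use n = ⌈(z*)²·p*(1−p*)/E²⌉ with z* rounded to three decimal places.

n = 68

z* = 1.282 at the 80% level.
p*(1−p*) = 0.2500.
(z*)²·p*(1−p*)/E² = 1.643524·0.2500/0.006084 = 67.535.
⌈67.535⌉ = 68.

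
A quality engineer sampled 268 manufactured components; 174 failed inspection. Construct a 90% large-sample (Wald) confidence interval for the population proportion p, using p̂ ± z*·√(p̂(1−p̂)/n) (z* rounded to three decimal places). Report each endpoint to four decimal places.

(0.6013, 0.6972)

p̂ = 174/268 = 0.64925.
SE = √(p̂(1−p̂)/n) = √(0.227723/268) = 0.029150.
The 90% critical value is z* = 1.645.
Margin of error: 1.645 × 0.029150 = 0.04795.
Interval: 0.64925 ± 0.04795 → (0.6013, 0.6972).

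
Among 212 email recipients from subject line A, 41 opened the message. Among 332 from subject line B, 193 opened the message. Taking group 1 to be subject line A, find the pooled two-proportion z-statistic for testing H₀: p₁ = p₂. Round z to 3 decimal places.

z = -8.913

p̂₁ = 41/212 = 0.19340, p̂₂ = 193/332 = 0.58133.
Pooled p̂ = (41+193)/(212+332) = 234/544 = 0.43015.
Pooled SE = √[0.2451206·0.00772903] ≈ 0.043526.
z = (p̂₁ − p̂₂)/SE = (0.19340 − 0.58133)/0.043526 = -0.38793/0.043526 = -8.913.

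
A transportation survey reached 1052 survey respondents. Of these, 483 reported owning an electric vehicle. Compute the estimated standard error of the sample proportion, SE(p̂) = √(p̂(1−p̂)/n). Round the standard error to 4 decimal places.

p̂ = 483/1052 = 0.45913.
p̂(1−p̂) = 0.45913·0.54087 = 0.248330.
SE = √(0.248330/1052) = √0.000236055 = 0.0154.

SE = 0.0154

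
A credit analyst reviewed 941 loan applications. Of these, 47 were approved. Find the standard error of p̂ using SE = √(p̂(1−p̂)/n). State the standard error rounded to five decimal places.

Sample proportion p̂ = 47/941 = 0.04995.
p̂(1−p̂) = 0.047455.
Dividing by n and taking the root: √0.000050430 = 0.00710.

SE = 0.00710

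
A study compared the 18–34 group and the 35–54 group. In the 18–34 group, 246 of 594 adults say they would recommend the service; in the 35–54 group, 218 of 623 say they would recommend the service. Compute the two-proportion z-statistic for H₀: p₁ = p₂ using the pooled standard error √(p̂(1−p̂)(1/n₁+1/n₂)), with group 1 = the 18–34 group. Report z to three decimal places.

z = 2.306

p̂₁ = 246/594 = 0.41414, p̂₂ = 218/623 = 0.34992.
Pooled p̂ = (246+218)/(594+623) = 464/1217 = 0.38127.
SE = √[p̂(1−p̂)(1/n₁+1/n₂)] = √[0.38127·0.61873·(1/594+1/623)] ≈ 0.027853.
z = (p̂₁ − p̂₂)/SE = (0.41414 − 0.34992)/0.027853 = 0.06422/0.027853 = 2.306.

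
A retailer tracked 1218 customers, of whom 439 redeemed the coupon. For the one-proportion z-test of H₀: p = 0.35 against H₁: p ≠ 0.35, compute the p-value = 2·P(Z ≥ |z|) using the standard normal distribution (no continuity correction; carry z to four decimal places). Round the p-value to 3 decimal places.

p-value = 0.446

The sample proportion is 439/1218 = 0.36043.
Null standard error: √(0.35·0.65/1218) = √0.000186782 = 0.013667.
z = (p̂ − p₀)/SE = (439/1218 − 0.35)/0.013667 ≈ 0.7629.
From the standard normal, 2·P(Z ≥ |z|) = 0.446.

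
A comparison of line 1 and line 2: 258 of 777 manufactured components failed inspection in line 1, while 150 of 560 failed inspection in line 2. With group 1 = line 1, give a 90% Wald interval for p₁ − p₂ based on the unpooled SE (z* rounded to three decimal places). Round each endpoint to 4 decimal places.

p̂₁ = 258/777 = 0.33205, p̂₂ = 150/560 = 0.26786; p̂₁ − p̂₂ = 0.06419.
Unpooled SE = √(p̂₁(1−p̂₁)/n₁ + p̂₂(1−p̂₂)/n₂) = √(0.000285446 + 0.000350196) = 0.025212.
The 90% critical value is z* = 1.645. Margin of error = 0.04147.
CI: 0.06419 ± 0.04147 = (0.0227, 0.1057).

(0.0227, 0.1057)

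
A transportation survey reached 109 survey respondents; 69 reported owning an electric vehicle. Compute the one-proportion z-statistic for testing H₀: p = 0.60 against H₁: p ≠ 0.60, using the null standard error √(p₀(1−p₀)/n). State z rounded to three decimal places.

z = 0.704

With x = 69 successes in n = 109, p̂ = 0.63303.
SE₀ = √(0.60·0.40/109) = 0.046924.
z = (0.63303 − 0.60)/0.046924 = 0.03303/0.046924 = 0.704.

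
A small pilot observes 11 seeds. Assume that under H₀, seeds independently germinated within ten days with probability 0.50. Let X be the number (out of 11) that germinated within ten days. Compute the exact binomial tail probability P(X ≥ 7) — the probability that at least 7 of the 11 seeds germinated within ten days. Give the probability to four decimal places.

P = 0.2744

X is binomial with n = 11 and p = 0.50.
P(X ≥ 7) = Σ_{j=7}^{11} C(11,j)·0.50^j·0.50^{11−j}.
= 0.161133 + 0.080566 + 0.026855 + 0.005371 + 0.000488 = 0.2744.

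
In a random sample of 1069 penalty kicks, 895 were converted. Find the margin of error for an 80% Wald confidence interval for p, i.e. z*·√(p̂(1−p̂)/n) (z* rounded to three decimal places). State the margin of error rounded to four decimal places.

ME = 0.0145

With x = 895 successes in n = 1069, p̂ = 0.83723.
Standard error of p̂: √(0.136275/1069) = √0.000127479 = 0.011291.
For 80% confidence, z* = 1.282.
Margin of error = z*·SE = 1.282 × 0.011291 = 0.0145.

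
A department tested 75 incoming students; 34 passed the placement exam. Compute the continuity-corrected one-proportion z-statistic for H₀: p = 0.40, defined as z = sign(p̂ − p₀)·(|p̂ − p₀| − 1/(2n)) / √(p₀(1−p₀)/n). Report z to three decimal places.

z = 0.825

With x = 34 successes in n = 75, p̂ = 0.45333. p̂ − p₀ = 0.053333.
Continuity correction 1/(2n) = 1/150 = 0.006667.
Corrected numerator: |0.053333| − 0.006667 = 0.046666.
Under H₀, SE = √(p₀(1−p₀)/n) = √(0.40·0.60/75) = √0.003200000 = 0.056569.
z = +0.046666/0.056569 = 0.825.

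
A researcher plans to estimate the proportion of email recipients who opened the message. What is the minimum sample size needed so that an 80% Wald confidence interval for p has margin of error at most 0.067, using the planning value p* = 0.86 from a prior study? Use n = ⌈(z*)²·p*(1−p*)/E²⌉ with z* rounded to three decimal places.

n = 45

The 80% critical value is z* = 1.282.
p*(1−p*) = 0.1204.
(z*)²·p*(1−p*)/E² = 1.643524·0.1204/0.004489 = 44.081.
Rounding up, n = 45.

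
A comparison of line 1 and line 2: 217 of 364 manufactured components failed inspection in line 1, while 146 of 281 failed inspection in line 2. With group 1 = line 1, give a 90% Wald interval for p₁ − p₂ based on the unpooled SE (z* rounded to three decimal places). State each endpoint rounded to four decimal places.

(0.0118, 0.1413)

p̂₁ = 0.59615, p̂₂ = 0.51957, so the observed difference is 0.07658.
Unpooled SE = √(p̂₁(1−p̂₁)/n₁ + p̂₂(1−p̂₂)/n₂) = √(0.000661413 + 0.000888316) = 0.039367.
z* = 1.645 at the 90% level. Margin = 1.645·0.039367 = 0.06476.
So the interval runs from 0.0118 to 0.1413.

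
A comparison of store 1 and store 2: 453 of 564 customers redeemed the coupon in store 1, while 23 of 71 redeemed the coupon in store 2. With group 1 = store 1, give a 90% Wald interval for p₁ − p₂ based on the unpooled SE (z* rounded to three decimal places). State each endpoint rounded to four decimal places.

(0.3838, 0.5747)

p̂₁ = 0.80319, p̂₂ = 0.32394, so the observed difference is 0.47925.
SE = √(0.000280275 + 0.003084566) = √0.003364841 = 0.058007.
The 90% critical value is z* = 1.645. Margin of error = 0.09542.
So the interval runs from 0.3838 to 0.5747.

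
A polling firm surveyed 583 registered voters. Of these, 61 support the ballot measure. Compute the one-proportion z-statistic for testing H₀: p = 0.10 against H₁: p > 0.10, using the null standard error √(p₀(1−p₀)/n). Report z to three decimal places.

With x = 61 successes in n = 583, p̂ = 0.10463.
SE₀ = √(0.10·0.90/583) = 0.012425.
z = (p̂ − p₀)/SE = (0.10463 − 0.10)/0.012425 = 0.373.

z = 0.373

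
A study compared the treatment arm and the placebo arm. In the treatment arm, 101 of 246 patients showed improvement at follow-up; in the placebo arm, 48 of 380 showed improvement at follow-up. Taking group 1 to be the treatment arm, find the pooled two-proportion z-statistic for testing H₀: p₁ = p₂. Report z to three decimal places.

Sample proportions: p̂₁ = 101/246 = 0.41057 and p̂₂ = 48/380 = 0.12632.
Pooling: p̂ = 149/626 = 0.23802.
SE = √[p̂(1−p̂)(1/n₁+1/n₂)] = √[0.23802·0.76198·(1/246+1/380)] ≈ 0.034850.
z = 0.28425/0.034850 = 8.156.

z = 8.156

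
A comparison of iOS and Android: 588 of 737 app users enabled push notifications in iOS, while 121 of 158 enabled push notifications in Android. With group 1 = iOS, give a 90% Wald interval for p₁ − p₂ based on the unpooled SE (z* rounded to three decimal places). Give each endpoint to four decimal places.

p̂₁ = 0.79783, p̂₂ = 0.76582, so the observed difference is 0.03201.
Unpooled SE = √(p̂₁(1−p̂₁)/n₁ + p̂₂(1−p̂₂)/n₂) = √(0.000218857 + 0.001135052) = 0.036796.
z* = 1.645 at the 90% level. Margin of error = 0.06053.
CI: 0.03201 ± 0.06053 = (-0.0285, 0.0925).

(-0.0285, 0.0925)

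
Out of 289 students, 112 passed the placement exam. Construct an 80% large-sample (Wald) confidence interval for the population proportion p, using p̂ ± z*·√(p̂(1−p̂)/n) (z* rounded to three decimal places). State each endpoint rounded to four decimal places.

(0.3508, 0.4243)

The sample proportion is 112/289 = 0.38754.
SE(p̂) = √(0.38754·0.61246/289) = 0.028658.
The 80% critical value is z* = 1.282.
Margin = 1.282·0.028658 = 0.03674.
Interval: 0.38754 ± 0.03674 → (0.3508, 0.4243).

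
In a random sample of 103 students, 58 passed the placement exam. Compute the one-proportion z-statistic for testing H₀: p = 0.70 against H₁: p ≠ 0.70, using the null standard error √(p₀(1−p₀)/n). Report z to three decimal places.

z = -3.032

Sample proportion p̂ = 58/103 = 0.56311.
SE₀ = √(0.70·0.30/103) = 0.045153.
z = (0.56311 − 0.70)/0.045153 = -0.13689/0.045153 = -3.032.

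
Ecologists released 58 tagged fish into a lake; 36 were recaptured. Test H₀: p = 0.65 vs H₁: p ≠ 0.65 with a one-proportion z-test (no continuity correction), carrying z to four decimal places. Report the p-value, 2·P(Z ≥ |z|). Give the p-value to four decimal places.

With x = 36 successes in n = 58, p̂ = 0.62069.
SE₀ = √(0.65·0.35/58) = 0.062629.
Test statistic (full precision, shown to 4 dp): z = (36/58 − 0.65)/SE₀ ≈ -0.4680.
From the standard normal, 2·P(Z ≥ |z|) = 0.6398.

p-value = 0.6398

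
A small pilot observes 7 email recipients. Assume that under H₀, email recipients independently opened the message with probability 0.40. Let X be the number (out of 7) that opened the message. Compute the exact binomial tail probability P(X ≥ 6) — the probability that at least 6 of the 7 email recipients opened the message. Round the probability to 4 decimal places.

P = 0.0188

X is binomial with n = 7 and p = 0.40.
P(X ≥ 6) = C(7,6)·0.40^6·0.60^1 + C(7,7)·0.40^7·0.60^0.
= 0.017203 + 0.001638 = 0.0188.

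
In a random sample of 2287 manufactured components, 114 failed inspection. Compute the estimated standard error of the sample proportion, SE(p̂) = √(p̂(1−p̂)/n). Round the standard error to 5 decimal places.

With x = 114 successes in n = 2287, p̂ = 0.04985.
p̂(1−p̂) = 0.047365.
Dividing by n and taking the root: √0.000020711 = 0.00455.

SE = 0.00455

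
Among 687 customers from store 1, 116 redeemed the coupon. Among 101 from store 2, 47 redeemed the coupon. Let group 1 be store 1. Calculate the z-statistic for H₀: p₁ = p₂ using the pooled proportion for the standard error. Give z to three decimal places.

z = -6.869

p̂₁ = 116/687 = 0.16885, p̂₂ = 47/101 = 0.46535.
Pooled p̂ = (116+47)/(687+101) = 163/788 = 0.20685.
Pooled SE = √[0.1640647·0.01135659] ≈ 0.043165.
z = -0.29650/0.043165 = -6.869.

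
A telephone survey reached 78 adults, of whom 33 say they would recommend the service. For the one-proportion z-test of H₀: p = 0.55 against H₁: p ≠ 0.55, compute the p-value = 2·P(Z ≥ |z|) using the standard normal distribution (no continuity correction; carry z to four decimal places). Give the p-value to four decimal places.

p̂ = 33/78 = 0.42308.
SE₀ = √(0.55·0.45/78) = 0.056330.
Test statistic (full precision, shown to 4 dp): z = (33/78 − 0.55)/SE₀ ≈ -2.2532.
From the standard normal, 2·P(Z ≥ |z|) = 0.0242.

p-value = 0.0242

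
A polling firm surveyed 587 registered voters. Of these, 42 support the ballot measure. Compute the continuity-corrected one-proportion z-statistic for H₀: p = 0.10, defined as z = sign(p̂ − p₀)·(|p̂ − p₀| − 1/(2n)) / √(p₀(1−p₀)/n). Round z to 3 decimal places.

p̂ = 42/587 = 0.07155. p̂ − p₀ = -0.028450.
Continuity correction 1/(2n) = 1/1174 = 0.000852.
Corrected numerator: |-0.028450| − 0.000852 = 0.027598.
SE₀ = √(0.10·0.90/587) = 0.012382.
z = (−)0.027598/0.012382 = -2.229.

z = -2.229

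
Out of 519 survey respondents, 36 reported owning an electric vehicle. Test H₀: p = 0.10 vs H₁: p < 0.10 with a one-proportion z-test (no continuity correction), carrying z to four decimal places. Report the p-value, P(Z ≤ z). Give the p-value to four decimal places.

p-value = 0.0100

p̂ = 36/519 = 0.06936.
Under H₀, SE = √(p₀(1−p₀)/n) = √(0.10·0.90/519) = √0.000173410 = 0.013169.
z = (p̂ − p₀)/SE = (36/519 − 0.10)/0.013169 ≈ -2.3264.
p-value = P(Z ≤ z) with z = -2.3264 → 0.0100.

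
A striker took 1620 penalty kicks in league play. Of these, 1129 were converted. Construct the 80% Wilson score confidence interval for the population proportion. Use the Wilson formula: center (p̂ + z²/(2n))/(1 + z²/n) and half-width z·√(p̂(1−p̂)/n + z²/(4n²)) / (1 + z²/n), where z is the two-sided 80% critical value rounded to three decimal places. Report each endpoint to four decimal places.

p̂ = 1129/1620 = 0.69691; z = 1.282, so z² = 1.643524.
Denominator 1 + z²/n = 1 + 1.643524/1620 = 1.001015.
Center = (0.69691 + 0.000507)/1.001015 = 0.69671.
Radicand: p̂(1−p̂)/n + z²/(4n²) = 0.000130386 + 0.000000157 = 0.000130543.
Half-width = 1.282·√0.000130543/1.001015 = 0.01463.
CI: 0.69671 ± 0.01463 = (0.6821, 0.7113).

(0.6821, 0.7113)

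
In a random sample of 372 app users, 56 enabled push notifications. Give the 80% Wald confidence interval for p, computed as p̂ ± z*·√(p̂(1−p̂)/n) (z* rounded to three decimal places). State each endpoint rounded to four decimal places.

(0.1268, 0.1743)

With x = 56 successes in n = 372, p̂ = 0.15054.
Standard error of p̂: √(0.127876/372) = √0.000343753 = 0.018541.
For 80% confidence, z* = 1.282.
Margin = 1.282·0.018541 = 0.02377.
So the interval runs from 0.1268 to 0.1743.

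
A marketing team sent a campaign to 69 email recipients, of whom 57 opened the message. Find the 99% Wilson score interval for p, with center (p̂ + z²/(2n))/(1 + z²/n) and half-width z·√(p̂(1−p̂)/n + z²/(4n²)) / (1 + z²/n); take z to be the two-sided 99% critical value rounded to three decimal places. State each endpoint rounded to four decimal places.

(0.6816, 0.9133)

Here p̂ = 57/69 = 0.82609 and z = 2.576 (z² = 6.635776).
1 + z²/n = 1.096171.
Center = (0.82609 + 0.048085)/1.096171 = 0.79748.
Radicand: p̂(1−p̂)/n + z²/(4n²) = 0.002082135 + 0.000348444 = 0.002430579.
Half-width = 2.576·√0.002430579/1.096171 = 0.11586.
So the interval runs from 0.6816 to 0.9133.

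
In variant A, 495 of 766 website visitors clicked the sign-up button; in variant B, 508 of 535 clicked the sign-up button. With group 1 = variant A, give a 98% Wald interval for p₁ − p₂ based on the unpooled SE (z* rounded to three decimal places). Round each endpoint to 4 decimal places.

p̂₁ = 0.64621, p̂₂ = 0.94953, so the observed difference is -0.30332.
Unpooled SE = √(p̂₁(1−p̂₁)/n₁ + p̂₂(1−p̂₂)/n₂) = √(0.000298461 + 0.000089571) = 0.019699.
The 98% critical value is z* = 2.326. Margin = 2.326·0.019699 = 0.04582.
Interval: -0.30332 ± 0.04582 → (-0.3491, -0.2575).

(-0.3491, -0.2575)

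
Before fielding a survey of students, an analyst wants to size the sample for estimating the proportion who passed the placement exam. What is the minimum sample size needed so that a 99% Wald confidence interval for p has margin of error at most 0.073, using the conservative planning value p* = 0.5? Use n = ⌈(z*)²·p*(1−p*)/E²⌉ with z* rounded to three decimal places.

z* = 2.576 at the 99% level.
p*(1−p*) = 0.50·0.50 = 0.2500.
Required n before rounding: 6.635776 × 0.2500 / 0.073² = 311.305.
⌈311.305⌉ = 312.

n = 312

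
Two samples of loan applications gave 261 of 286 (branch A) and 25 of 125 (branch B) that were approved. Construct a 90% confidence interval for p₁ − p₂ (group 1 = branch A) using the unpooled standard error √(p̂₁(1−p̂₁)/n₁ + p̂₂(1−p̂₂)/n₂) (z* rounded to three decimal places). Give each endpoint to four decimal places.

(0.6476, 0.7775)

p̂₁ = 0.91259, p̂₂ = 0.20000, so the observed difference is 0.71259.
SE = √(0.000278922 + 0.001280000) = √0.001558922 = 0.039483.
The 90% critical value is z* = 1.645. Margin = 1.645·0.039483 = 0.06495.
So the interval runs from 0.6476 to 0.7775.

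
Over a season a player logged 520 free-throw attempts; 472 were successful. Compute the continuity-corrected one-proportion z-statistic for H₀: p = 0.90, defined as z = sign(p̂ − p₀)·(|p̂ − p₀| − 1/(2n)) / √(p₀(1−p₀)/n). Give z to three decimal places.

z = 0.512

p̂ = 472/520 = 0.90769. p̂ − p₀ = 0.007692.
1/(2n) = 0.000962.
Corrected numerator: |0.007692| − 0.000962 = 0.006730.
Null standard error: √(0.90·0.10/520) = √0.000173077 = 0.013156.
z = +0.006730/0.013156 = 0.512.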